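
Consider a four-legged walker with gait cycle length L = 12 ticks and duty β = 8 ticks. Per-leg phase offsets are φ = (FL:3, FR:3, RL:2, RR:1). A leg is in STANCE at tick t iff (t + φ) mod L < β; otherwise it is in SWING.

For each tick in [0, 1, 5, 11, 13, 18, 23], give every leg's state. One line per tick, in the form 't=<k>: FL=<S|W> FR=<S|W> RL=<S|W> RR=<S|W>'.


t=0: FL=S FR=S RL=S RR=S
t=1: FL=S FR=S RL=S RR=S
t=5: FL=W FR=W RL=S RR=S
t=11: FL=S FR=S RL=S RR=S
t=13: FL=S FR=S RL=S RR=S
t=18: FL=W FR=W RL=W RR=S
t=23: FL=S FR=S RL=S RR=S

t=0: phase=(3,3,2,1) vs β=8 → FL=S FR=S RL=S RR=S
t=1: phase=(4,4,3,2) vs β=8 → FL=S FR=S RL=S RR=S
t=5: phase=(8,8,7,6) vs β=8 → FL=W FR=W RL=S RR=S
t=11: phase=(2,2,1,0) vs β=8 → FL=S FR=S RL=S RR=S
t=13: phase=(4,4,3,2) vs β=8 → FL=S FR=S RL=S RR=S
t=18: phase=(9,9,8,7) vs β=8 → FL=W FR=W RL=W RR=S
t=23: phase=(2,2,1,0) vs β=8 → FL=S FR=S RL=S RR=S


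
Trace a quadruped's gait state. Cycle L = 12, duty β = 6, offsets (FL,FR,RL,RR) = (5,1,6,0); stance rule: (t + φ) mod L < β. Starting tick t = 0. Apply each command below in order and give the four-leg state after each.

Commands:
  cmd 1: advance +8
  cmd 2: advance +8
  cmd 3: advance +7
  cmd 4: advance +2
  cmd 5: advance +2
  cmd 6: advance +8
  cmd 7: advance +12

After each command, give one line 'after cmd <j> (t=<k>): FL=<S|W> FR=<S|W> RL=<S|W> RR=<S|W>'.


after cmd 1 (t=8): FL=S FR=W RL=S RR=W
after cmd 2 (t=16): FL=W FR=S RL=W RR=S
after cmd 3 (t=23): FL=S FR=S RL=S RR=W
after cmd 4 (t=25): FL=W FR=S RL=W RR=S
after cmd 5 (t=27): FL=W FR=S RL=W RR=S
after cmd 6 (t=35): FL=S FR=S RL=S RR=W
after cmd 7 (t=47): FL=S FR=S RL=S RR=W

start t=0: FL=S FR=S RL=W RR=S
cmd 1: advance +8 → t=8, phase=(1,9,2,8) → FL=S FR=W RL=S RR=W
cmd 2: advance +8 → t=16, phase=(9,5,10,4) → FL=W FR=S RL=W RR=S
cmd 3: advance +7 → t=23, phase=(4,0,5,11) → FL=S FR=S RL=S RR=W
cmd 4: advance +2 → t=25, phase=(6,2,7,1) → FL=W FR=S RL=W RR=S
cmd 5: advance +2 → t=27, phase=(8,4,9,3) → FL=W FR=S RL=W RR=S
cmd 6: advance +8 → t=35, phase=(4,0,5,11) → FL=S FR=S RL=S RR=W
cmd 7: advance +12 → t=47, phase=(4,0,5,11) → FL=S FR=S RL=S RR=W


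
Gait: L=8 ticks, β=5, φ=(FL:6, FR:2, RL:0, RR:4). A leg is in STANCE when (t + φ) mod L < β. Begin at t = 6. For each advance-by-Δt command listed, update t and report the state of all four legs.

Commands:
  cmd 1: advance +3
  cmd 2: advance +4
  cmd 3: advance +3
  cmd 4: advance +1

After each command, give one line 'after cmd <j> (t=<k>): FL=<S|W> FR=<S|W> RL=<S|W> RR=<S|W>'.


after cmd 1 (t=9): FL=W FR=S RL=S RR=W
after cmd 2 (t=13): FL=S FR=W RL=W RR=S
after cmd 3 (t=16): FL=W FR=S RL=S RR=S
after cmd 4 (t=17): FL=W FR=S RL=S RR=W

start t=6: FL=S FR=S RL=W RR=S
cmd 1: advance +3 → t=9, phase=(7,3,1,5) → FL=W FR=S RL=S RR=W
cmd 2: advance +4 → t=13, phase=(3,7,5,1) → FL=S FR=W RL=W RR=S
cmd 3: advance +3 → t=16, phase=(6,2,0,4) → FL=W FR=S RL=S RR=S
cmd 4: advance +1 → t=17, phase=(7,3,1,5) → FL=W FR=S RL=S RR=W


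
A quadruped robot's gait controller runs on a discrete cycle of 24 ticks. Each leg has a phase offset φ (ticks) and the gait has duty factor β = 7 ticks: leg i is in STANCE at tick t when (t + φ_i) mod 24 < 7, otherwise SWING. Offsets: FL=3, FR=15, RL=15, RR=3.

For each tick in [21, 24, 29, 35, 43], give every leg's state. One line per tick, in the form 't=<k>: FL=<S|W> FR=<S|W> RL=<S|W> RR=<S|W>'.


t=21: FL=S FR=W RL=W RR=S
t=24: FL=S FR=W RL=W RR=S
t=29: FL=W FR=W RL=W RR=W
t=35: FL=W FR=S RL=S RR=W
t=43: FL=W FR=W RL=W RR=W

t=21: phase=(0,12,12,0) vs β=7 → FL=S FR=W RL=W RR=S
t=24: phase=(3,15,15,3) vs β=7 → FL=S FR=W RL=W RR=S
t=29: phase=(8,20,20,8) vs β=7 → FL=W FR=W RL=W RR=W
t=35: phase=(14,2,2,14) vs β=7 → FL=W FR=S RL=S RR=W
t=43: phase=(22,10,10,22) vs β=7 → FL=W FR=W RL=W RR=W


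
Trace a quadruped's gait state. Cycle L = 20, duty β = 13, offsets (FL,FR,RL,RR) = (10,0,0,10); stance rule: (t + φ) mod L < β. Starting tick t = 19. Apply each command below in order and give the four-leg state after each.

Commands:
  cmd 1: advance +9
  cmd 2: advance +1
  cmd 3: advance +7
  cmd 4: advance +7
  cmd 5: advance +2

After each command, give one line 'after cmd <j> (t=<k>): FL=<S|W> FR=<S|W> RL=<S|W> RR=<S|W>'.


after cmd 1 (t=28): FL=W FR=S RL=S RR=W
after cmd 2 (t=29): FL=W FR=S RL=S RR=W
after cmd 3 (t=36): FL=S FR=W RL=W RR=S
after cmd 4 (t=43): FL=W FR=S RL=S RR=W
after cmd 5 (t=45): FL=W FR=S RL=S RR=W

start t=19: FL=S FR=W RL=W RR=S
cmd 1: advance +9 → t=28, phase=(18,8,8,18) → FL=W FR=S RL=S RR=W
cmd 2: advance +1 → t=29, phase=(19,9,9,19) → FL=W FR=S RL=S RR=W
cmd 3: advance +7 → t=36, phase=(6,16,16,6) → FL=S FR=W RL=W RR=S
cmd 4: advance +7 → t=43, phase=(13,3,3,13) → FL=W FR=S RL=S RR=W
cmd 5: advance +2 → t=45, phase=(15,5,5,15) → FL=W FR=S RL=S RR=W


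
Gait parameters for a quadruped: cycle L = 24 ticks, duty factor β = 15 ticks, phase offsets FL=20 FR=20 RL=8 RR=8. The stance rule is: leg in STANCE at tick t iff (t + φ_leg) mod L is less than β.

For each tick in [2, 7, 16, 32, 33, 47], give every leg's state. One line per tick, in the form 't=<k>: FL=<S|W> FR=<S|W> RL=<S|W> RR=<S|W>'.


t=2: phase=(22,22,10,10) vs β=15 → FL=W FR=W RL=S RR=S
t=7: phase=(3,3,15,15) vs β=15 → FL=S FR=S RL=W RR=W
t=16: phase=(12,12,0,0) vs β=15 → FL=S FR=S RL=S RR=S
t=32: phase=(4,4,16,16) vs β=15 → FL=S FR=S RL=W RR=W
t=33: phase=(5,5,17,17) vs β=15 → FL=S FR=S RL=W RR=W
t=47: phase=(19,19,7,7) vs β=15 → FL=W FR=W RL=S RR=S

t=2: FL=W FR=W RL=S RR=S
t=7: FL=S FR=S RL=W RR=W
t=16: FL=S FR=S RL=S RR=S
t=32: FL=S FR=S RL=W RR=W
t=33: FL=S FR=S RL=W RR=W
t=47: FL=W FR=W RL=S RR=S


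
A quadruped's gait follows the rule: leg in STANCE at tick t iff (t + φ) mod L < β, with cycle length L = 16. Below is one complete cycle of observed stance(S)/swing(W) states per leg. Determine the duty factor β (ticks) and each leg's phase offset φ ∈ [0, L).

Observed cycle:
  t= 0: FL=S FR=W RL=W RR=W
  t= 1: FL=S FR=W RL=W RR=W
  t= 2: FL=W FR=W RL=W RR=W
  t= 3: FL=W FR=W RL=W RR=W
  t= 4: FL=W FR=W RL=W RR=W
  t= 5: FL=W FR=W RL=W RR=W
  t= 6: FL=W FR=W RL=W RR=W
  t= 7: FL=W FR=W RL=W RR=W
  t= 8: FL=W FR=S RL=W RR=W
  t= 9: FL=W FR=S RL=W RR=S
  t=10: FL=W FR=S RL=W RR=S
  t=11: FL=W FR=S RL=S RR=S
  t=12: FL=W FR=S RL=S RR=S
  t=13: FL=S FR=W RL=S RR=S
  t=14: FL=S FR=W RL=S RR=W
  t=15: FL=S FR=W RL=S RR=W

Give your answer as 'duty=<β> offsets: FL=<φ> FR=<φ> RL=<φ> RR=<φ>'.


duty β = stance ticks per leg = 5
FL: stance ticks = 5; W→S at t=13 → φ=3
FR: stance ticks = 5; W→S at t=8 → φ=8
RL: stance ticks = 5; W→S at t=11 → φ=5
RR: stance ticks = 5; W→S at t=9 → φ=7

duty=5 offsets: FL=3 FR=8 RL=5 RR=7


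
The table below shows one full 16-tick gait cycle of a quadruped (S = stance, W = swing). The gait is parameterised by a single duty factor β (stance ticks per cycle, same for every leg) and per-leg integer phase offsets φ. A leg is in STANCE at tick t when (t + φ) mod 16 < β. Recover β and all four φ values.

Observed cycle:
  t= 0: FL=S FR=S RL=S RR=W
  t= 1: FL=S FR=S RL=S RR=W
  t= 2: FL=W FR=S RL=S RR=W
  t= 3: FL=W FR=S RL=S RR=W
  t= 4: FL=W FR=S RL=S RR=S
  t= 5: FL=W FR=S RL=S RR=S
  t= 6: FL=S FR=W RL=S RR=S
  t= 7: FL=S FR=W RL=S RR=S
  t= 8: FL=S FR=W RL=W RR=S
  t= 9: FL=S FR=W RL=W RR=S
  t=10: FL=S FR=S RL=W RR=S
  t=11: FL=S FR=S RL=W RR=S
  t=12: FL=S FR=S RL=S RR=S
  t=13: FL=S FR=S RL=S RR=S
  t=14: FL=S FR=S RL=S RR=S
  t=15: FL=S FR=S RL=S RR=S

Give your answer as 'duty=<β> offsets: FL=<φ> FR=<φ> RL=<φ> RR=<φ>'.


duty β = stance ticks per leg = 12
FL: stance ticks = 12; W→S at t=6 → φ=10
FR: stance ticks = 12; W→S at t=10 → φ=6
RL: stance ticks = 12; W→S at t=12 → φ=4
RR: stance ticks = 12; W→S at t=4 → φ=12

duty=12 offsets: FL=10 FR=6 RL=4 RR=12


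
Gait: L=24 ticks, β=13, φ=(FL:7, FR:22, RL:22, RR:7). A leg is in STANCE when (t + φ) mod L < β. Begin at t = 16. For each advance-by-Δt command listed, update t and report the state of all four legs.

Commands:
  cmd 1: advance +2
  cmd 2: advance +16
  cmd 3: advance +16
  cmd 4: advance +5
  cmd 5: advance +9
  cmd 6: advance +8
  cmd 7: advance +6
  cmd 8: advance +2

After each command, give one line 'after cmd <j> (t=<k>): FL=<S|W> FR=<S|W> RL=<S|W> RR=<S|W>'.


start t=16: FL=W FR=W RL=W RR=W
cmd 1: advance +2 → t=18, phase=(1,16,16,1) → FL=S FR=W RL=W RR=S
cmd 2: advance +16 → t=34, phase=(17,8,8,17) → FL=W FR=S RL=S RR=W
cmd 3: advance +16 → t=50, phase=(9,0,0,9) → FL=S FR=S RL=S RR=S
cmd 4: advance +5 → t=55, phase=(14,5,5,14) → FL=W FR=S RL=S RR=W
cmd 5: advance +9 → t=64, phase=(23,14,14,23) → FL=W FR=W RL=W RR=W
cmd 6: advance +8 → t=72, phase=(7,22,22,7) → FL=S FR=W RL=W RR=S
cmd 7: advance +6 → t=78, phase=(13,4,4,13) → FL=W FR=S RL=S RR=W
cmd 8: advance +2 → t=80, phase=(15,6,6,15) → FL=W FR=S RL=S RR=W

after cmd 1 (t=18): FL=S FR=W RL=W RR=S
after cmd 2 (t=34): FL=W FR=S RL=S RR=W
after cmd 3 (t=50): FL=S FR=S RL=S RR=S
after cmd 4 (t=55): FL=W FR=S RL=S RR=W
after cmd 5 (t=64): FL=W FR=W RL=W RR=W
after cmd 6 (t=72): FL=S FR=W RL=W RR=S
after cmd 7 (t=78): FL=W FR=S RL=S RR=W
after cmd 8 (t=80): FL=W FR=S RL=S RR=W


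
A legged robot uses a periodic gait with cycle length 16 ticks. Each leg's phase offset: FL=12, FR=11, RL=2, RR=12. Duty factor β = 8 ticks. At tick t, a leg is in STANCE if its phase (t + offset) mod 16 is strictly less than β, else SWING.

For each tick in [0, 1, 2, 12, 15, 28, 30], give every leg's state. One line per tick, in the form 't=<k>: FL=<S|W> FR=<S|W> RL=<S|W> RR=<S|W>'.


t=0: phase=(12,11,2,12) vs β=8 → FL=W FR=W RL=S RR=W
t=1: phase=(13,12,3,13) vs β=8 → FL=W FR=W RL=S RR=W
t=2: phase=(14,13,4,14) vs β=8 → FL=W FR=W RL=S RR=W
t=12: phase=(8,7,14,8) vs β=8 → FL=W FR=S RL=W RR=W
t=15: phase=(11,10,1,11) vs β=8 → FL=W FR=W RL=S RR=W
t=28: phase=(8,7,14,8) vs β=8 → FL=W FR=S RL=W RR=W
t=30: phase=(10,9,0,10) vs β=8 → FL=W FR=W RL=S RR=W

t=0: FL=W FR=W RL=S RR=W
t=1: FL=W FR=W RL=S RR=W
t=2: FL=W FR=W RL=S RR=W
t=12: FL=W FR=S RL=W RR=W
t=15: FL=W FR=W RL=S RR=W
t=28: FL=W FR=S RL=W RR=W
t=30: FL=W FR=W RL=S RR=W


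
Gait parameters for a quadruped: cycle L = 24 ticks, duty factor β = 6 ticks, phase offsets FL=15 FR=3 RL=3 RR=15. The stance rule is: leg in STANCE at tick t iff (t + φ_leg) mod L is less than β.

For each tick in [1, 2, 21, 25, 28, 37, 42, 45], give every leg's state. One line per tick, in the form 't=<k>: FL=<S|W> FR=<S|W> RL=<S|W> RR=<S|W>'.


t=1: FL=W FR=S RL=S RR=W
t=2: FL=W FR=S RL=S RR=W
t=21: FL=W FR=S RL=S RR=W
t=25: FL=W FR=S RL=S RR=W
t=28: FL=W FR=W RL=W RR=W
t=37: FL=S FR=W RL=W RR=S
t=42: FL=W FR=W RL=W RR=W
t=45: FL=W FR=S RL=S RR=W

t=1: phase=(16,4,4,16) vs β=6 → FL=W FR=S RL=S RR=W
t=2: phase=(17,5,5,17) vs β=6 → FL=W FR=S RL=S RR=W
t=21: phase=(12,0,0,12) vs β=6 → FL=W FR=S RL=S RR=W
t=25: phase=(16,4,4,16) vs β=6 → FL=W FR=S RL=S RR=W
t=28: phase=(19,7,7,19) vs β=6 → FL=W FR=W RL=W RR=W
t=37: phase=(4,16,16,4) vs β=6 → FL=S FR=W RL=W RR=S
t=42: phase=(9,21,21,9) vs β=6 → FL=W FR=W RL=W RR=W
t=45: phase=(12,0,0,12) vs β=6 → FL=W FR=S RL=S RR=W


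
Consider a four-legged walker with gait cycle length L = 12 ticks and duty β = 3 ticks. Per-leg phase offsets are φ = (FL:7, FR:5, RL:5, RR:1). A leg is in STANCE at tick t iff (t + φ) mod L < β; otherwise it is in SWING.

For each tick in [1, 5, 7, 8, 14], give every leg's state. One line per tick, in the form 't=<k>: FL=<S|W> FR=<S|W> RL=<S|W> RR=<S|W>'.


t=1: FL=W FR=W RL=W RR=S
t=5: FL=S FR=W RL=W RR=W
t=7: FL=S FR=S RL=S RR=W
t=8: FL=W FR=S RL=S RR=W
t=14: FL=W FR=W RL=W RR=W

t=1: phase=(8,6,6,2) vs β=3 → FL=W FR=W RL=W RR=S
t=5: phase=(0,10,10,6) vs β=3 → FL=S FR=W RL=W RR=W
t=7: phase=(2,0,0,8) vs β=3 → FL=S FR=S RL=S RR=W
t=8: phase=(3,1,1,9) vs β=3 → FL=W FR=S RL=S RR=W
t=14: phase=(9,7,7,3) vs β=3 → FL=W FR=W RL=W RR=W


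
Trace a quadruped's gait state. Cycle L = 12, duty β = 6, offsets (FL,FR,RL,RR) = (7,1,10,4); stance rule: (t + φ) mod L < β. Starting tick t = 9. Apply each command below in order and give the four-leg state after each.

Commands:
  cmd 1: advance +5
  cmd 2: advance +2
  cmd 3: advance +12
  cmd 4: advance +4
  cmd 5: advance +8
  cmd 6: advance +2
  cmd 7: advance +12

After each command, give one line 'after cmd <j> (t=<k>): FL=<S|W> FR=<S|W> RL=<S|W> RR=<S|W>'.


start t=9: FL=S FR=W RL=W RR=S
cmd 1: advance +5 → t=14, phase=(9,3,0,6) → FL=W FR=S RL=S RR=W
cmd 2: advance +2 → t=16, phase=(11,5,2,8) → FL=W FR=S RL=S RR=W
cmd 3: advance +12 → t=28, phase=(11,5,2,8) → FL=W FR=S RL=S RR=W
cmd 4: advance +4 → t=32, phase=(3,9,6,0) → FL=S FR=W RL=W RR=S
cmd 5: advance +8 → t=40, phase=(11,5,2,8) → FL=W FR=S RL=S RR=W
cmd 6: advance +2 → t=42, phase=(1,7,4,10) → FL=S FR=W RL=S RR=W
cmd 7: advance +12 → t=54, phase=(1,7,4,10) → FL=S FR=W RL=S RR=W

after cmd 1 (t=14): FL=W FR=S RL=S RR=W
after cmd 2 (t=16): FL=W FR=S RL=S RR=W
after cmd 3 (t=28): FL=W FR=S RL=S RR=W
after cmd 4 (t=32): FL=S FR=W RL=W RR=S
after cmd 5 (t=40): FL=W FR=S RL=S RR=W
after cmd 6 (t=42): FL=S FR=W RL=S RR=W
after cmd 7 (t=54): FL=S FR=W RL=S RR=W


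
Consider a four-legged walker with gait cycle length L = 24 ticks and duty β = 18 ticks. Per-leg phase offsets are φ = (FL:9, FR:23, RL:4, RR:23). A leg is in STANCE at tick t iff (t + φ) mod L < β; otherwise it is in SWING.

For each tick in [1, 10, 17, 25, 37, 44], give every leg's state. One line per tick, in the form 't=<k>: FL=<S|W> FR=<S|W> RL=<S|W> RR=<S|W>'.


t=1: phase=(10,0,5,0) vs β=18 → FL=S FR=S RL=S RR=S
t=10: phase=(19,9,14,9) vs β=18 → FL=W FR=S RL=S RR=S
t=17: phase=(2,16,21,16) vs β=18 → FL=S FR=S RL=W RR=S
t=25: phase=(10,0,5,0) vs β=18 → FL=S FR=S RL=S RR=S
t=37: phase=(22,12,17,12) vs β=18 → FL=W FR=S RL=S RR=S
t=44: phase=(5,19,0,19) vs β=18 → FL=S FR=W RL=S RR=W

t=1: FL=S FR=S RL=S RR=S
t=10: FL=W FR=S RL=S RR=S
t=17: FL=S FR=S RL=W RR=S
t=25: FL=S FR=S RL=S RR=S
t=37: FL=W FR=S RL=S RR=S
t=44: FL=S FR=W RL=S RR=W


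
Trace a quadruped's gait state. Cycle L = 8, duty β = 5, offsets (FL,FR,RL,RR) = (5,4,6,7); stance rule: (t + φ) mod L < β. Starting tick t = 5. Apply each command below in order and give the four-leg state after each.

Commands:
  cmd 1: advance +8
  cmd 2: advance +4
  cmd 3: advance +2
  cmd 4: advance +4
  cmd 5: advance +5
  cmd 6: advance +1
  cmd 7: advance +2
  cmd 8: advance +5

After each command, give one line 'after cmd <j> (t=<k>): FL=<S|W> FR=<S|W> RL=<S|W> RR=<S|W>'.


start t=5: FL=S FR=S RL=S RR=S
cmd 1: advance +8 → t=13, phase=(2,1,3,4) → FL=S FR=S RL=S RR=S
cmd 2: advance +4 → t=17, phase=(6,5,7,0) → FL=W FR=W RL=W RR=S
cmd 3: advance +2 → t=19, phase=(0,7,1,2) → FL=S FR=W RL=S RR=S
cmd 4: advance +4 → t=23, phase=(4,3,5,6) → FL=S FR=S RL=W RR=W
cmd 5: advance +5 → t=28, phase=(1,0,2,3) → FL=S FR=S RL=S RR=S
cmd 6: advance +1 → t=29, phase=(2,1,3,4) → FL=S FR=S RL=S RR=S
cmd 7: advance +2 → t=31, phase=(4,3,5,6) → FL=S FR=S RL=W RR=W
cmd 8: advance +5 → t=36, phase=(1,0,2,3) → FL=S FR=S RL=S RR=S

after cmd 1 (t=13): FL=S FR=S RL=S RR=S
after cmd 2 (t=17): FL=W FR=W RL=W RR=S
after cmd 3 (t=19): FL=S FR=W RL=S RR=S
after cmd 4 (t=23): FL=S FR=S RL=W RR=W
after cmd 5 (t=28): FL=S FR=S RL=S RR=S
after cmd 6 (t=29): FL=S FR=S RL=S RR=S
after cmd 7 (t=31): FL=S FR=S RL=W RR=W
after cmd 8 (t=36): FL=S FR=S RL=S RR=S


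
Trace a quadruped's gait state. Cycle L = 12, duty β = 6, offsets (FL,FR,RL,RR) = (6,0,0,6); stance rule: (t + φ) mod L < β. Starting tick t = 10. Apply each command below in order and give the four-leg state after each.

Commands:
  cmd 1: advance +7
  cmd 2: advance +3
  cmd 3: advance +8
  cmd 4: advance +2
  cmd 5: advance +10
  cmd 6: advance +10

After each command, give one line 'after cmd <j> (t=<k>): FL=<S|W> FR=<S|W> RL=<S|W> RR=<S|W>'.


start t=10: FL=S FR=W RL=W RR=S
cmd 1: advance +7 → t=17, phase=(11,5,5,11) → FL=W FR=S RL=S RR=W
cmd 2: advance +3 → t=20, phase=(2,8,8,2) → FL=S FR=W RL=W RR=S
cmd 3: advance +8 → t=28, phase=(10,4,4,10) → FL=W FR=S RL=S RR=W
cmd 4: advance +2 → t=30, phase=(0,6,6,0) → FL=S FR=W RL=W RR=S
cmd 5: advance +10 → t=40, phase=(10,4,4,10) → FL=W FR=S RL=S RR=W
cmd 6: advance +10 → t=50, phase=(8,2,2,8) → FL=W FR=S RL=S RR=W

after cmd 1 (t=17): FL=W FR=S RL=S RR=W
after cmd 2 (t=20): FL=S FR=W RL=W RR=S
after cmd 3 (t=28): FL=W FR=S RL=S RR=W
after cmd 4 (t=30): FL=S FR=W RL=W RR=S
after cmd 5 (t=40): FL=W FR=S RL=S RR=W
after cmd 6 (t=50): FL=W FR=S RL=S RR=W


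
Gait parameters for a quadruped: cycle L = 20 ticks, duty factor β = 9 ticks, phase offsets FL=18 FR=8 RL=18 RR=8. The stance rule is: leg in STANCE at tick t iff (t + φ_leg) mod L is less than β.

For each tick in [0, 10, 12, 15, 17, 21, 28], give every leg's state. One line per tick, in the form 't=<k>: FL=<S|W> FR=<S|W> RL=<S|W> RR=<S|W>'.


t=0: FL=W FR=S RL=W RR=S
t=10: FL=S FR=W RL=S RR=W
t=12: FL=W FR=S RL=W RR=S
t=15: FL=W FR=S RL=W RR=S
t=17: FL=W FR=S RL=W RR=S
t=21: FL=W FR=W RL=W RR=W
t=28: FL=S FR=W RL=S RR=W

t=0: phase=(18,8,18,8) vs β=9 → FL=W FR=S RL=W RR=S
t=10: phase=(8,18,8,18) vs β=9 → FL=S FR=W RL=S RR=W
t=12: phase=(10,0,10,0) vs β=9 → FL=W FR=S RL=W RR=S
t=15: phase=(13,3,13,3) vs β=9 → FL=W FR=S RL=W RR=S
t=17: phase=(15,5,15,5) vs β=9 → FL=W FR=S RL=W RR=S
t=21: phase=(19,9,19,9) vs β=9 → FL=W FR=W RL=W RR=W
t=28: phase=(6,16,6,16) vs β=9 → FL=S FR=W RL=S RR=W


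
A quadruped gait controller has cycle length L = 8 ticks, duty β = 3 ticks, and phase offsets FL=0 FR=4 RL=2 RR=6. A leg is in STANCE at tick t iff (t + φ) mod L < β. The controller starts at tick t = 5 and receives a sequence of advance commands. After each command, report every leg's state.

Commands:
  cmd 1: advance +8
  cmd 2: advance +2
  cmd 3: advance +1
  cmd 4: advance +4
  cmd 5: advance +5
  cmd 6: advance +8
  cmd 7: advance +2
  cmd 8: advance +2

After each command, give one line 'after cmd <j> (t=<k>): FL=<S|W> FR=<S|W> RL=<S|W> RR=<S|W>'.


start t=5: FL=W FR=S RL=W RR=W
cmd 1: advance +8 → t=13, phase=(5,1,7,3) → FL=W FR=S RL=W RR=W
cmd 2: advance +2 → t=15, phase=(7,3,1,5) → FL=W FR=W RL=S RR=W
cmd 3: advance +1 → t=16, phase=(0,4,2,6) → FL=S FR=W RL=S RR=W
cmd 4: advance +4 → t=20, phase=(4,0,6,2) → FL=W FR=S RL=W RR=S
cmd 5: advance +5 → t=25, phase=(1,5,3,7) → FL=S FR=W RL=W RR=W
cmd 6: advance +8 → t=33, phase=(1,5,3,7) → FL=S FR=W RL=W RR=W
cmd 7: advance +2 → t=35, phase=(3,7,5,1) → FL=W FR=W RL=W RR=S
cmd 8: advance +2 → t=37, phase=(5,1,7,3) → FL=W FR=S RL=W RR=W

after cmd 1 (t=13): FL=W FR=S RL=W RR=W
after cmd 2 (t=15): FL=W FR=W RL=S RR=W
after cmd 3 (t=16): FL=S FR=W RL=S RR=W
after cmd 4 (t=20): FL=W FR=S RL=W RR=S
after cmd 5 (t=25): FL=S FR=W RL=W RR=W
after cmd 6 (t=33): FL=S FR=W RL=W RR=W
after cmd 7 (t=35): FL=W FR=W RL=W RR=S
after cmd 8 (t=37): FL=W FR=S RL=W RR=W


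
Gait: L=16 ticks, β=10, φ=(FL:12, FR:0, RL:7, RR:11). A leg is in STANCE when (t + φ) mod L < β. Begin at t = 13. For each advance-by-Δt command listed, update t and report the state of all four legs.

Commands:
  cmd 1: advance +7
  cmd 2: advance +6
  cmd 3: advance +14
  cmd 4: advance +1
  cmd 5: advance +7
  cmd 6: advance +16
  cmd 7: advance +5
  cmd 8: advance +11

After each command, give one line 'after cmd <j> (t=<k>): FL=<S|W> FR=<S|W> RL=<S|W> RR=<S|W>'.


after cmd 1 (t=20): FL=S FR=S RL=W RR=W
after cmd 2 (t=26): FL=S FR=W RL=S RR=S
after cmd 3 (t=40): FL=S FR=S RL=W RR=S
after cmd 4 (t=41): FL=S FR=S RL=S RR=S
after cmd 5 (t=48): FL=W FR=S RL=S RR=W
after cmd 6 (t=64): FL=W FR=S RL=S RR=W
after cmd 7 (t=69): FL=S FR=S RL=W RR=S
after cmd 8 (t=80): FL=W FR=S RL=S RR=W

start t=13: FL=S FR=W RL=S RR=S
cmd 1: advance +7 → t=20, phase=(0,4,11,15) → FL=S FR=S RL=W RR=W
cmd 2: advance +6 → t=26, phase=(6,10,1,5) → FL=S FR=W RL=S RR=S
cmd 3: advance +14 → t=40, phase=(4,8,15,3) → FL=S FR=S RL=W RR=S
cmd 4: advance +1 → t=41, phase=(5,9,0,4) → FL=S FR=S RL=S RR=S
cmd 5: advance +7 → t=48, phase=(12,0,7,11) → FL=W FR=S RL=S RR=W
cmd 6: advance +16 → t=64, phase=(12,0,7,11) → FL=W FR=S RL=S RR=W
cmd 7: advance +5 → t=69, phase=(1,5,12,0) → FL=S FR=S RL=W RR=S
cmd 8: advance +11 → t=80, phase=(12,0,7,11) → FL=W FR=S RL=S RR=W


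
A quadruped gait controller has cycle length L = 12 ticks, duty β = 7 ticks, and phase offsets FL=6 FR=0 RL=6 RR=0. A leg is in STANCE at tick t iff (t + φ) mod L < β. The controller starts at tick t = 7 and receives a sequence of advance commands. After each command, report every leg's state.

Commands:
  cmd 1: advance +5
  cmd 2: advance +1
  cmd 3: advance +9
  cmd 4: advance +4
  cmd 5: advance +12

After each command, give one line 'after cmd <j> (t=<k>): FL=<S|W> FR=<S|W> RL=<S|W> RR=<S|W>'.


start t=7: FL=S FR=W RL=S RR=W
cmd 1: advance +5 → t=12, phase=(6,0,6,0) → FL=S FR=S RL=S RR=S
cmd 2: advance +1 → t=13, phase=(7,1,7,1) → FL=W FR=S RL=W RR=S
cmd 3: advance +9 → t=22, phase=(4,10,4,10) → FL=S FR=W RL=S RR=W
cmd 4: advance +4 → t=26, phase=(8,2,8,2) → FL=W FR=S RL=W RR=S
cmd 5: advance +12 → t=38, phase=(8,2,8,2) → FL=W FR=S RL=W RR=S

after cmd 1 (t=12): FL=S FR=S RL=S RR=S
after cmd 2 (t=13): FL=W FR=S RL=W RR=S
after cmd 3 (t=22): FL=S FR=W RL=S RR=W
after cmd 4 (t=26): FL=W FR=S RL=W RR=S
after cmd 5 (t=38): FL=W FR=S RL=W RR=S


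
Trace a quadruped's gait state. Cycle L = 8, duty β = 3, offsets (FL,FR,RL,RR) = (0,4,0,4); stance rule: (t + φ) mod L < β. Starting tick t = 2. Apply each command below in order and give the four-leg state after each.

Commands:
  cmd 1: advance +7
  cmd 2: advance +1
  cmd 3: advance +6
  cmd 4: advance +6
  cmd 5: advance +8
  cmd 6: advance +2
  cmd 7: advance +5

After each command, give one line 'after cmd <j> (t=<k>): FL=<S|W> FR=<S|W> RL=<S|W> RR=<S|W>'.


after cmd 1 (t=9): FL=S FR=W RL=S RR=W
after cmd 2 (t=10): FL=S FR=W RL=S RR=W
after cmd 3 (t=16): FL=S FR=W RL=S RR=W
after cmd 4 (t=22): FL=W FR=S RL=W RR=S
after cmd 5 (t=30): FL=W FR=S RL=W RR=S
after cmd 6 (t=32): FL=S FR=W RL=S RR=W
after cmd 7 (t=37): FL=W FR=S RL=W RR=S

start t=2: FL=S FR=W RL=S RR=W
cmd 1: advance +7 → t=9, phase=(1,5,1,5) → FL=S FR=W RL=S RR=W
cmd 2: advance +1 → t=10, phase=(2,6,2,6) → FL=S FR=W RL=S RR=W
cmd 3: advance +6 → t=16, phase=(0,4,0,4) → FL=S FR=W RL=S RR=W
cmd 4: advance +6 → t=22, phase=(6,2,6,2) → FL=W FR=S RL=W RR=S
cmd 5: advance +8 → t=30, phase=(6,2,6,2) → FL=W FR=S RL=W RR=S
cmd 6: advance +2 → t=32, phase=(0,4,0,4) → FL=S FR=W RL=S RR=W
cmd 7: advance +5 → t=37, phase=(5,1,5,1) → FL=W FR=S RL=W RR=S


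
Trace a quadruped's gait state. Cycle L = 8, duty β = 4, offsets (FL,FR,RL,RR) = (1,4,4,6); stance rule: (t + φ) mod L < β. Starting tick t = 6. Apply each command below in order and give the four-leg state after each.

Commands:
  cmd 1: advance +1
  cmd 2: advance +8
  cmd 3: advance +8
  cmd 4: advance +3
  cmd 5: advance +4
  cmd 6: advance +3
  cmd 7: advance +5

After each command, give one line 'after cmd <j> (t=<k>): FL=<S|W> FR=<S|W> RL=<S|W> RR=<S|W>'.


after cmd 1 (t=7): FL=S FR=S RL=S RR=W
after cmd 2 (t=15): FL=S FR=S RL=S RR=W
after cmd 3 (t=23): FL=S FR=S RL=S RR=W
after cmd 4 (t=26): FL=S FR=W RL=W RR=S
after cmd 5 (t=30): FL=W FR=S RL=S RR=W
after cmd 6 (t=33): FL=S FR=W RL=W RR=W
after cmd 7 (t=38): FL=W FR=S RL=S RR=W

start t=6: FL=W FR=S RL=S RR=W
cmd 1: advance +1 → t=7, phase=(0,3,3,5) → FL=S FR=S RL=S RR=W
cmd 2: advance +8 → t=15, phase=(0,3,3,5) → FL=S FR=S RL=S RR=W
cmd 3: advance +8 → t=23, phase=(0,3,3,5) → FL=S FR=S RL=S RR=W
cmd 4: advance +3 → t=26, phase=(3,6,6,0) → FL=S FR=W RL=W RR=S
cmd 5: advance +4 → t=30, phase=(7,2,2,4) → FL=W FR=S RL=S RR=W
cmd 6: advance +3 → t=33, phase=(2,5,5,7) → FL=S FR=W RL=W RR=W
cmd 7: advance +5 → t=38, phase=(7,2,2,4) → FL=W FR=S RL=S RR=W


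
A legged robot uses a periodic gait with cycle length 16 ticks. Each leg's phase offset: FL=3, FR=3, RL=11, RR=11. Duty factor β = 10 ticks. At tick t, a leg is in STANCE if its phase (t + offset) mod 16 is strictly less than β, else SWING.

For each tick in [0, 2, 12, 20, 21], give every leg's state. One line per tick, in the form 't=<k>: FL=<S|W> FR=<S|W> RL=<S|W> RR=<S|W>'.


t=0: phase=(3,3,11,11) vs β=10 → FL=S FR=S RL=W RR=W
t=2: phase=(5,5,13,13) vs β=10 → FL=S FR=S RL=W RR=W
t=12: phase=(15,15,7,7) vs β=10 → FL=W FR=W RL=S RR=S
t=20: phase=(7,7,15,15) vs β=10 → FL=S FR=S RL=W RR=W
t=21: phase=(8,8,0,0) vs β=10 → FL=S FR=S RL=S RR=S

t=0: FL=S FR=S RL=W RR=W
t=2: FL=S FR=S RL=W RR=W
t=12: FL=W FR=W RL=S RR=S
t=20: FL=S FR=S RL=W RR=W
t=21: FL=S FR=S RL=S RR=S


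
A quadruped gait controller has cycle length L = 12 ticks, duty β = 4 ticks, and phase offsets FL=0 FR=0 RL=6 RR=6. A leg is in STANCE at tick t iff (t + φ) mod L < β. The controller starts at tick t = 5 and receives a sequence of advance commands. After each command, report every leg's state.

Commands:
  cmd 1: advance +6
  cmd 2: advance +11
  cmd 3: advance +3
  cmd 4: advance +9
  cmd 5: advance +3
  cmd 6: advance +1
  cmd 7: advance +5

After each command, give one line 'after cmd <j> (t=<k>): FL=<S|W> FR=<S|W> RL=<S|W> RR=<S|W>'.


start t=5: FL=W FR=W RL=W RR=W
cmd 1: advance +6 → t=11, phase=(11,11,5,5) → FL=W FR=W RL=W RR=W
cmd 2: advance +11 → t=22, phase=(10,10,4,4) → FL=W FR=W RL=W RR=W
cmd 3: advance +3 → t=25, phase=(1,1,7,7) → FL=S FR=S RL=W RR=W
cmd 4: advance +9 → t=34, phase=(10,10,4,4) → FL=W FR=W RL=W RR=W
cmd 5: advance +3 → t=37, phase=(1,1,7,7) → FL=S FR=S RL=W RR=W
cmd 6: advance +1 → t=38, phase=(2,2,8,8) → FL=S FR=S RL=W RR=W
cmd 7: advance +5 → t=43, phase=(7,7,1,1) → FL=W FR=W RL=S RR=S

after cmd 1 (t=11): FL=W FR=W RL=W RR=W
after cmd 2 (t=22): FL=W FR=W RL=W RR=W
after cmd 3 (t=25): FL=S FR=S RL=W RR=W
after cmd 4 (t=34): FL=W FR=W RL=W RR=W
after cmd 5 (t=37): FL=S FR=S RL=W RR=W
after cmd 6 (t=38): FL=S FR=S RL=W RR=W
after cmd 7 (t=43): FL=W FR=W RL=S RR=S


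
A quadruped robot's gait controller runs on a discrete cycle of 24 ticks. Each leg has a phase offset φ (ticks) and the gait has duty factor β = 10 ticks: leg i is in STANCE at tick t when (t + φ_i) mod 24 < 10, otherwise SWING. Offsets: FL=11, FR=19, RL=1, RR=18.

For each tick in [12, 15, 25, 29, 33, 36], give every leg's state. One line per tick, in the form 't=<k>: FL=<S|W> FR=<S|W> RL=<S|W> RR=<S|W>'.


t=12: phase=(23,7,13,6) vs β=10 → FL=W FR=S RL=W RR=S
t=15: phase=(2,10,16,9) vs β=10 → FL=S FR=W RL=W RR=S
t=25: phase=(12,20,2,19) vs β=10 → FL=W FR=W RL=S RR=W
t=29: phase=(16,0,6,23) vs β=10 → FL=W FR=S RL=S RR=W
t=33: phase=(20,4,10,3) vs β=10 → FL=W FR=S RL=W RR=S
t=36: phase=(23,7,13,6) vs β=10 → FL=W FR=S RL=W RR=S

t=12: FL=W FR=S RL=W RR=S
t=15: FL=S FR=W RL=W RR=S
t=25: FL=W FR=W RL=S RR=W
t=29: FL=W FR=S RL=S RR=W
t=33: FL=W FR=S RL=W RR=S
t=36: FL=W FR=S RL=W RR=S


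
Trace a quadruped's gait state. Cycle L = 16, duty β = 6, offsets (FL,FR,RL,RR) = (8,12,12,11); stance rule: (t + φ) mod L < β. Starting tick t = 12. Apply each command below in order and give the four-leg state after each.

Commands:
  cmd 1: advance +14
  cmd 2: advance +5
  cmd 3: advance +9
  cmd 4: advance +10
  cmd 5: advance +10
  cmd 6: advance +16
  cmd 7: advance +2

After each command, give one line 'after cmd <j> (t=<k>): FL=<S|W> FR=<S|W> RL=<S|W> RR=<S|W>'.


start t=12: FL=S FR=W RL=W RR=W
cmd 1: advance +14 → t=26, phase=(2,6,6,5) → FL=S FR=W RL=W RR=S
cmd 2: advance +5 → t=31, phase=(7,11,11,10) → FL=W FR=W RL=W RR=W
cmd 3: advance +9 → t=40, phase=(0,4,4,3) → FL=S FR=S RL=S RR=S
cmd 4: advance +10 → t=50, phase=(10,14,14,13) → FL=W FR=W RL=W RR=W
cmd 5: advance +10 → t=60, phase=(4,8,8,7) → FL=S FR=W RL=W RR=W
cmd 6: advance +16 → t=76, phase=(4,8,8,7) → FL=S FR=W RL=W RR=W
cmd 7: advance +2 → t=78, phase=(6,10,10,9) → FL=W FR=W RL=W RR=W

after cmd 1 (t=26): FL=S FR=W RL=W RR=S
after cmd 2 (t=31): FL=W FR=W RL=W RR=W
after cmd 3 (t=40): FL=S FR=S RL=S RR=S
after cmd 4 (t=50): FL=W FR=W RL=W RR=W
after cmd 5 (t=60): FL=S FR=W RL=W RR=W
after cmd 6 (t=76): FL=S FR=W RL=W RR=W
after cmd 7 (t=78): FL=W FR=W RL=W RR=W


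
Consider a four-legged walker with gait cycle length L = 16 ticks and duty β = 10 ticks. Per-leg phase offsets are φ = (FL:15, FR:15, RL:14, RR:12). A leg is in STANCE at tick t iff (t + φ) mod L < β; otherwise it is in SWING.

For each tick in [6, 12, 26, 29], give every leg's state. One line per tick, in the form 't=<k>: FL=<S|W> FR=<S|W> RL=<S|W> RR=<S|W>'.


t=6: phase=(5,5,4,2) vs β=10 → FL=S FR=S RL=S RR=S
t=12: phase=(11,11,10,8) vs β=10 → FL=W FR=W RL=W RR=S
t=26: phase=(9,9,8,6) vs β=10 → FL=S FR=S RL=S RR=S
t=29: phase=(12,12,11,9) vs β=10 → FL=W FR=W RL=W RR=S

t=6: FL=S FR=S RL=S RR=S
t=12: FL=W FR=W RL=W RR=S
t=26: FL=S FR=S RL=S RR=S
t=29: FL=W FR=W RL=W RR=S


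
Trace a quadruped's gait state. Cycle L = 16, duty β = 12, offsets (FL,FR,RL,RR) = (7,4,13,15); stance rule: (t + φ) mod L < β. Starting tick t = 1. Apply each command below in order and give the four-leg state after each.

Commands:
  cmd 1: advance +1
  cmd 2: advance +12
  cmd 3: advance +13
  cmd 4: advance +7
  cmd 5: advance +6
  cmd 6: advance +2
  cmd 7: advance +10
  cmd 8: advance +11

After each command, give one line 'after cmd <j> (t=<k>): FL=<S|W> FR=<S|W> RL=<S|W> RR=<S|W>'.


start t=1: FL=S FR=S RL=W RR=S
cmd 1: advance +1 → t=2, phase=(9,6,15,1) → FL=S FR=S RL=W RR=S
cmd 2: advance +12 → t=14, phase=(5,2,11,13) → FL=S FR=S RL=S RR=W
cmd 3: advance +13 → t=27, phase=(2,15,8,10) → FL=S FR=W RL=S RR=S
cmd 4: advance +7 → t=34, phase=(9,6,15,1) → FL=S FR=S RL=W RR=S
cmd 5: advance +6 → t=40, phase=(15,12,5,7) → FL=W FR=W RL=S RR=S
cmd 6: advance +2 → t=42, phase=(1,14,7,9) → FL=S FR=W RL=S RR=S
cmd 7: advance +10 → t=52, phase=(11,8,1,3) → FL=S FR=S RL=S RR=S
cmd 8: advance +11 → t=63, phase=(6,3,12,14) → FL=S FR=S RL=W RR=W

after cmd 1 (t=2): FL=S FR=S RL=W RR=S
after cmd 2 (t=14): FL=S FR=S RL=S RR=W
after cmd 3 (t=27): FL=S FR=W RL=S RR=S
after cmd 4 (t=34): FL=S FR=S RL=W RR=S
after cmd 5 (t=40): FL=W FR=W RL=S RR=S
after cmd 6 (t=42): FL=S FR=W RL=S RR=S
after cmd 7 (t=52): FL=S FR=S RL=S RR=S
after cmd 8 (t=63): FL=S FR=S RL=W RR=W


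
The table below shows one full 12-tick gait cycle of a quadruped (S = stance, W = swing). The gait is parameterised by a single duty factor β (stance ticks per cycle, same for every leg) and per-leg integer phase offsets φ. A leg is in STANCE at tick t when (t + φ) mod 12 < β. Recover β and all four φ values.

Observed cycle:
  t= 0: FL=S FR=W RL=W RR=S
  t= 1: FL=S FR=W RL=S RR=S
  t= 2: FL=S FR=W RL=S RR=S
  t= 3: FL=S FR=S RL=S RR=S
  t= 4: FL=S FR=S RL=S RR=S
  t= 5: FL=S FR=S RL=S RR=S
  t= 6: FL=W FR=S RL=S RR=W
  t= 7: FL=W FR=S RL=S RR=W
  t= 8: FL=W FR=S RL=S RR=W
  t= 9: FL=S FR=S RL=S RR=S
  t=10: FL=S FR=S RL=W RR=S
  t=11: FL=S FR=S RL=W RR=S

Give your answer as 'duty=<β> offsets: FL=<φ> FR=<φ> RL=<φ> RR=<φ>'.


duty β = stance ticks per leg = 9
FL: stance ticks = 9; W→S at t=9 → φ=3
FR: stance ticks = 9; W→S at t=3 → φ=9
RL: stance ticks = 9; W→S at t=1 → φ=11
RR: stance ticks = 9; W→S at t=9 → φ=3

duty=9 offsets: FL=3 FR=9 RL=11 RR=3


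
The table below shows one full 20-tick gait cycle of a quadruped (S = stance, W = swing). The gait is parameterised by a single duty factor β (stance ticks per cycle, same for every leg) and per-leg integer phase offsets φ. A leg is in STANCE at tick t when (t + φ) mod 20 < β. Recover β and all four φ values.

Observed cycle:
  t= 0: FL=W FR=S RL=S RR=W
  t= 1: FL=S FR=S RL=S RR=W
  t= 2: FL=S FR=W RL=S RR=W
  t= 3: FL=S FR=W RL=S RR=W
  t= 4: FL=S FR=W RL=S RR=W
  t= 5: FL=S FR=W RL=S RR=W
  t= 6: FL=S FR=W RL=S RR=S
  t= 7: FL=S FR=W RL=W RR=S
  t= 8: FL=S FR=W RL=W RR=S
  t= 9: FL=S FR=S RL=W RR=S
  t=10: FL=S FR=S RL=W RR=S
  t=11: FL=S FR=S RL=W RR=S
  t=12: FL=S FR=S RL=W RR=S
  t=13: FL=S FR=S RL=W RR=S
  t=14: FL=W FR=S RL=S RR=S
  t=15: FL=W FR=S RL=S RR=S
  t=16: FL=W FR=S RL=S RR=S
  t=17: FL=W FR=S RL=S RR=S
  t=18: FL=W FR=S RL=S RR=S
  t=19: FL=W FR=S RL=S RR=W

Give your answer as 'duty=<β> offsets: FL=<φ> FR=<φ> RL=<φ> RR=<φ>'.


duty=13 offsets: FL=19 FR=11 RL=6 RR=14

duty β = stance ticks per leg = 13
FL: stance ticks = 13; W→S at t=1 → φ=19
FR: stance ticks = 13; W→S at t=9 → φ=11
RL: stance ticks = 13; W→S at t=14 → φ=6
RR: stance ticks = 13; W→S at t=6 → φ=14


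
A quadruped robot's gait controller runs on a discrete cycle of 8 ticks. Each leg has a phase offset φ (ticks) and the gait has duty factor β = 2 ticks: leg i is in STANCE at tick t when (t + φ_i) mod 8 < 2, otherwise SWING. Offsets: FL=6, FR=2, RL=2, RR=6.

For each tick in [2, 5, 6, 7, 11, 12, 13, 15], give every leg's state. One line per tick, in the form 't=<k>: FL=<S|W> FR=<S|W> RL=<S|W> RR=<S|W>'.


t=2: FL=S FR=W RL=W RR=S
t=5: FL=W FR=W RL=W RR=W
t=6: FL=W FR=S RL=S RR=W
t=7: FL=W FR=S RL=S RR=W
t=11: FL=S FR=W RL=W RR=S
t=12: FL=W FR=W RL=W RR=W
t=13: FL=W FR=W RL=W RR=W
t=15: FL=W FR=S RL=S RR=W

t=2: phase=(0,4,4,0) vs β=2 → FL=S FR=W RL=W RR=S
t=5: phase=(3,7,7,3) vs β=2 → FL=W FR=W RL=W RR=W
t=6: phase=(4,0,0,4) vs β=2 → FL=W FR=S RL=S RR=W
t=7: phase=(5,1,1,5) vs β=2 → FL=W FR=S RL=S RR=W
t=11: phase=(1,5,5,1) vs β=2 → FL=S FR=W RL=W RR=S
t=12: phase=(2,6,6,2) vs β=2 → FL=W FR=W RL=W RR=W
t=13: phase=(3,7,7,3) vs β=2 → FL=W FR=W RL=W RR=W
t=15: phase=(5,1,1,5) vs β=2 → FL=W FR=S RL=S RR=W


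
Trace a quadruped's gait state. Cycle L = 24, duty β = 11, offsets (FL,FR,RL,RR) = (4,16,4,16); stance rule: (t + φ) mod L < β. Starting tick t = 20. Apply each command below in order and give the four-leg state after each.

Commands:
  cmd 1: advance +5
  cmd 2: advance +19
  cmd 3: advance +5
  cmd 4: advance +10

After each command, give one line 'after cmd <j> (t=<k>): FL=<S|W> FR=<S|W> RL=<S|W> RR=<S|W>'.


start t=20: FL=S FR=W RL=S RR=W
cmd 1: advance +5 → t=25, phase=(5,17,5,17) → FL=S FR=W RL=S RR=W
cmd 2: advance +19 → t=44, phase=(0,12,0,12) → FL=S FR=W RL=S RR=W
cmd 3: advance +5 → t=49, phase=(5,17,5,17) → FL=S FR=W RL=S RR=W
cmd 4: advance +10 → t=59, phase=(15,3,15,3) → FL=W FR=S RL=W RR=S

after cmd 1 (t=25): FL=S FR=W RL=S RR=W
after cmd 2 (t=44): FL=S FR=W RL=S RR=W
after cmd 3 (t=49): FL=S FR=W RL=S RR=W
after cmd 4 (t=59): FL=W FR=S RL=W RR=S


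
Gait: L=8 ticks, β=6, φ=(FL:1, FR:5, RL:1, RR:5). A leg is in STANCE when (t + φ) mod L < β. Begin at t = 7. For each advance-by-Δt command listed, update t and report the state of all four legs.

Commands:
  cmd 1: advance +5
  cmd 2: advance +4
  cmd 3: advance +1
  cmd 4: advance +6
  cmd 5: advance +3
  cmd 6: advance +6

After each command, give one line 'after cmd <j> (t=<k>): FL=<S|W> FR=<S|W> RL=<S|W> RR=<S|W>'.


after cmd 1 (t=12): FL=S FR=S RL=S RR=S
after cmd 2 (t=16): FL=S FR=S RL=S RR=S
after cmd 3 (t=17): FL=S FR=W RL=S RR=W
after cmd 4 (t=23): FL=S FR=S RL=S RR=S
after cmd 5 (t=26): FL=S FR=W RL=S RR=W
after cmd 6 (t=32): FL=S FR=S RL=S RR=S

start t=7: FL=S FR=S RL=S RR=S
cmd 1: advance +5 → t=12, phase=(5,1,5,1) → FL=S FR=S RL=S RR=S
cmd 2: advance +4 → t=16, phase=(1,5,1,5) → FL=S FR=S RL=S RR=S
cmd 3: advance +1 → t=17, phase=(2,6,2,6) → FL=S FR=W RL=S RR=W
cmd 4: advance +6 → t=23, phase=(0,4,0,4) → FL=S FR=S RL=S RR=S
cmd 5: advance +3 → t=26, phase=(3,7,3,7) → FL=S FR=W RL=S RR=W
cmd 6: advance +6 → t=32, phase=(1,5,1,5) → FL=S FR=S RL=S RR=S


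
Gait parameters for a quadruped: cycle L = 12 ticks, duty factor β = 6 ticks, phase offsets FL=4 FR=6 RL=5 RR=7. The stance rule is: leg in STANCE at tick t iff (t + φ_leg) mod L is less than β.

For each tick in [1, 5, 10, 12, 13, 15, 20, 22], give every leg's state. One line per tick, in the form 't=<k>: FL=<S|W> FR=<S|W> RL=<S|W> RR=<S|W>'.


t=1: FL=S FR=W RL=W RR=W
t=5: FL=W FR=W RL=W RR=S
t=10: FL=S FR=S RL=S RR=S
t=12: FL=S FR=W RL=S RR=W
t=13: FL=S FR=W RL=W RR=W
t=15: FL=W FR=W RL=W RR=W
t=20: FL=S FR=S RL=S RR=S
t=22: FL=S FR=S RL=S RR=S

t=1: phase=(5,7,6,8) vs β=6 → FL=S FR=W RL=W RR=W
t=5: phase=(9,11,10,0) vs β=6 → FL=W FR=W RL=W RR=S
t=10: phase=(2,4,3,5) vs β=6 → FL=S FR=S RL=S RR=S
t=12: phase=(4,6,5,7) vs β=6 → FL=S FR=W RL=S RR=W
t=13: phase=(5,7,6,8) vs β=6 → FL=S FR=W RL=W RR=W
t=15: phase=(7,9,8,10) vs β=6 → FL=W FR=W RL=W RR=W
t=20: phase=(0,2,1,3) vs β=6 → FL=S FR=S RL=S RR=S
t=22: phase=(2,4,3,5) vs β=6 → FL=S FR=S RL=S RR=S


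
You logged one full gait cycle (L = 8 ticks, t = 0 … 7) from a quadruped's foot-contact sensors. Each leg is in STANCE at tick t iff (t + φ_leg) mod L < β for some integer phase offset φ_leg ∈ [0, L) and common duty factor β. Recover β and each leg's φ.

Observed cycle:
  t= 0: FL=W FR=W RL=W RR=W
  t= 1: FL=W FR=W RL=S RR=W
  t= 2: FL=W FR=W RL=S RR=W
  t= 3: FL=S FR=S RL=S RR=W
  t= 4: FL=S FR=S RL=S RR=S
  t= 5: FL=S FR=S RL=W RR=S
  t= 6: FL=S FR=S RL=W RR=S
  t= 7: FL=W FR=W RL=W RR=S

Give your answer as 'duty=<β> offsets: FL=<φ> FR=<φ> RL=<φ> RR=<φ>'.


duty β = stance ticks per leg = 4
FL: stance ticks = 4; W→S at t=3 → φ=5
FR: stance ticks = 4; W→S at t=3 → φ=5
RL: stance ticks = 4; W→S at t=1 → φ=7
RR: stance ticks = 4; W→S at t=4 → φ=4

duty=4 offsets: FL=5 FR=5 RL=7 RR=4


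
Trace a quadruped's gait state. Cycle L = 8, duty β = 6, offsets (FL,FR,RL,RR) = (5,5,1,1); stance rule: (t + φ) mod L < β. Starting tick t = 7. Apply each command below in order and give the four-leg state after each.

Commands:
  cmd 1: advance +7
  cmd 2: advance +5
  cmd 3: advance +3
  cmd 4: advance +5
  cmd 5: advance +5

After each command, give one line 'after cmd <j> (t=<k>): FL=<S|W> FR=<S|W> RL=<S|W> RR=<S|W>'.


start t=7: FL=S FR=S RL=S RR=S
cmd 1: advance +7 → t=14, phase=(3,3,7,7) → FL=S FR=S RL=W RR=W
cmd 2: advance +5 → t=19, phase=(0,0,4,4) → FL=S FR=S RL=S RR=S
cmd 3: advance +3 → t=22, phase=(3,3,7,7) → FL=S FR=S RL=W RR=W
cmd 4: advance +5 → t=27, phase=(0,0,4,4) → FL=S FR=S RL=S RR=S
cmd 5: advance +5 → t=32, phase=(5,5,1,1) → FL=S FR=S RL=S RR=S

after cmd 1 (t=14): FL=S FR=S RL=W RR=W
after cmd 2 (t=19): FL=S FR=S RL=S RR=S
after cmd 3 (t=22): FL=S FR=S RL=W RR=W
after cmd 4 (t=27): FL=S FR=S RL=S RR=S
after cmd 5 (t=32): FL=S FR=S RL=S RR=S


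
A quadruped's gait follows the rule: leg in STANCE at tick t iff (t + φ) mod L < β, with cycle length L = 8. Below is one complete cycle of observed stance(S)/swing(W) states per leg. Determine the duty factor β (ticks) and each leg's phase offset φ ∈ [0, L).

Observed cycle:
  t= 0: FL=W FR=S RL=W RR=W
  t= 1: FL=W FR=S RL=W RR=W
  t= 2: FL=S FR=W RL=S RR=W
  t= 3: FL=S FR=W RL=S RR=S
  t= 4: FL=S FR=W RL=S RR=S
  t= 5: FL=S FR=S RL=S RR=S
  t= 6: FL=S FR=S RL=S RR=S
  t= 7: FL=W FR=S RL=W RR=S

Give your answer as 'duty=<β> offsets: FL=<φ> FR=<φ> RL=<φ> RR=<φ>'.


duty=5 offsets: FL=6 FR=3 RL=6 RR=5

duty β = stance ticks per leg = 5
FL: stance ticks = 5; W→S at t=2 → φ=6
FR: stance ticks = 5; W→S at t=5 → φ=3
RL: stance ticks = 5; W→S at t=2 → φ=6
RR: stance ticks = 5; W→S at t=3 → φ=5


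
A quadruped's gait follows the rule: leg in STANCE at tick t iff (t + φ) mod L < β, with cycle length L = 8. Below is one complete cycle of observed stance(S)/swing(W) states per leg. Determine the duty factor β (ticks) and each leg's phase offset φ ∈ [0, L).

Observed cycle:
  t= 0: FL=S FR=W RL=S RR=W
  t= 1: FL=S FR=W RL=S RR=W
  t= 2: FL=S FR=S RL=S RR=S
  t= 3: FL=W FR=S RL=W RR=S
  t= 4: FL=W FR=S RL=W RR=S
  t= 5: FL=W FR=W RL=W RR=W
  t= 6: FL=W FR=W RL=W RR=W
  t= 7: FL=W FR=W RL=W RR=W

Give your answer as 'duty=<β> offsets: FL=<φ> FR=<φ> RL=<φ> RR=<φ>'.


duty=3 offsets: FL=0 FR=6 RL=0 RR=6

duty β = stance ticks per leg = 3
FL: stance ticks = 3; W→S at t=0 → φ=0
FR: stance ticks = 3; W→S at t=2 → φ=6
RL: stance ticks = 3; W→S at t=0 → φ=0
RR: stance ticks = 3; W→S at t=2 → φ=6
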